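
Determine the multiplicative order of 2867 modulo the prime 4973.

1243

The order of 2867 must divide p − 1 = 4972 = 2^2 · 11 · 113.
Divisors: 1, 2, 4, 11, 22, 44, 113, 226, 452, 1243, 2486, 4972.
Check each in increasing order: 2867^1 ≡ 2867;  2867^2 ≡ 4293;  2867^4 ≡ 4884;  2867^11 ≡ 3166;  2867^22 ≡ 2961;  2867^44 ≡ 122;  2867^113 ≡ 4440;  2867^226 ≡ 628;  2867^452 ≡ 1517;  2867^1243 ≡ 1.
Smallest exponent giving 1 is 1243.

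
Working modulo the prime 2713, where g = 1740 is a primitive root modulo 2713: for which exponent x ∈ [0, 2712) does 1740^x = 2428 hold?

1474

Baby-step giant-step with m = ceil(sqrt(2712)) = 53.
Baby table (1740^j mod 2713 for j=0..52):
  0:1  1:1740  2:2605  3:1990  4:812  5:2120  6:1833  7:1645
  8:85  9:1398  10:1672  11:944  12:1195  13:1142  14:1164  15:1462
  16:1799  17:2171  18:1044  19:1563  20:1194  21:2115  22:1272  23:2185
  24:987  25:51  26:1924  27:2631  28:1109  29:717  30:2313  31:1241
  32:2505  33:1622  34:760  35:1169  36:2023  37:1259  38:1269  39:2391
  40:1311  41:2220  42:2201  43:1697  44:1036  45:1208  46:2058  47:2473
  48:202  49:1503  50:2601  51:456  52:1244
Giant step factor: 1740^(-53) ≡ 2405 (mod 2713).
Scan 2428·2405^i mod 2713 for i = 0, 1, …:
  i=0: 2428   i=1: 964   i=2: 1518   i=3: 1805
  i=4: 225   i=5: 1238   i=6: 1229   i=7: 1288
  i=8: 2107   i=9: 2164     …   i=26: 109
  i=27: 1697
Match at i=27, j=43: x = 27·53 + 43 = 1474.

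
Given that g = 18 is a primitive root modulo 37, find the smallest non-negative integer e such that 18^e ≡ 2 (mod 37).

Successive powers of 18 modulo 37:
  18^0=1  18^1=18  18^2=28  18^3=23  18^4=7  18^5=15
  18^6=11  18^7=13  18^8=12  18^9=31  18^10=3  18^11=17
  18^12=10  18^13=32  18^14=21  18^15=8  18^16=33  18^17=2
So 18^17 ≡ 2 (mod 37), giving e = 17.

17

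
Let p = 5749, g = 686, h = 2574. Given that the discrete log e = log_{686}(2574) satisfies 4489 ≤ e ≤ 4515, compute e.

Compute 686^4489 mod 5749 = 2694, then multiply by 686 repeatedly:
  686^4489=2694  686^4490=2655  686^4491=4646  686^4492=2210  686^4493=4073
  686^4494=64  686^4495=3661  686^4496=4882  686^4497=3134  686^4498=5547
  686^4499=5153  686^4500=5072  686^4501=1247  686^4502=4590  686^4503=4037
  686^4504=4113  686^4505=4508  686^4506=5275  686^4507=2529  686^4508=4445
  686^4509=2300  686^4510=2574
Found 2574 at exponent 4510.

4510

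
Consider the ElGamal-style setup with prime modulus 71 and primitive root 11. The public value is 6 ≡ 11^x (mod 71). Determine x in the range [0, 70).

Baby-step giant-step with m = ceil(sqrt(70)) = 9.
Baby table (11^j mod 71 for j=0..8):
  0:1  1:11  2:50  3:53  4:15  5:23  6:40  7:14
  8:12
Giant step factor: 11^(-9) ≡ 7 (mod 71).
Scan 6·7^i mod 71 for i = 0, 1, …:
  i=0: 6   i=1: 42   i=2: 10   i=3: 70
  i=4: 64   i=5: 22   i=6: 12
Match at i=6, j=8: x = 6·9 + 8 = 62.

62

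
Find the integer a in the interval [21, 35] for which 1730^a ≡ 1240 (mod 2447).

29

Compute 1730^21 mod 2447 = 1636, then multiply by 1730 repeatedly:
  1730^21=1636  1730^22=1548  1730^23=1022  1730^24=1326  1730^25=1141
  1730^26=1648  1730^27=285  1730^28=1203  1730^29=1240
Found 1240 at exponent 29.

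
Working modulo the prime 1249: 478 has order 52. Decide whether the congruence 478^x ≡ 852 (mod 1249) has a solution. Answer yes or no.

no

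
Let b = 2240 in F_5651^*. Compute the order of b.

The order of 2240 must divide p − 1 = 5650 = 2 · 5^2 · 113.
Divisors: 1, 2, 5, 10, 25, 50, 113, 226, 565, 1130, 2825, 5650.
Check each in increasing order: 2240^1 ≡ 2240;  2240^2 ≡ 5163;  2240^5 ≡ 5113;  2240^10 ≡ 1243;  2240^25 ≡ 3134;  2240^50 ≡ 518;  2240^113 ≡ 3342;  2240^226 ≡ 2588;  2240^565 ≡ 804;  2240^1130 ≡ 2202;  2240^2825 ≡ 5650;  2240^5650 ≡ 1.
Smallest exponent giving 1 is 5650.

5650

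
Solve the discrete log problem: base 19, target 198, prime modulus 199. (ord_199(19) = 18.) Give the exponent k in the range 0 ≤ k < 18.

9

Successive powers of 19 modulo 199:
  19^0=1  19^1=19  19^2=162  19^3=93  19^4=175  19^5=141
  19^6=92  19^7=156  19^8=178  19^9=198
So 19^9 ≡ 198 (mod 199), giving k = 9.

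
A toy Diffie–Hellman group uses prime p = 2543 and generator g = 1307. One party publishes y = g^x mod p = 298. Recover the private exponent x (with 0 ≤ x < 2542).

2319

Baby-step giant-step with m = ceil(sqrt(2542)) = 51.
Baby table (1307^j mod 2543 for j=0..50):
  0:1  1:1307  2:1896  3:1190  4:1557  5:599  6:2192  7:1526
  8:770  9:1905  10:238  11:820  12:1137  13:947  14:1831  15:154
  16:381  17:2082  18:164  19:736  20:698  21:1892  22:1048  23:1602
  24:925  25:1050  26:1673  27:2174  28:887  29:2244  30:829  31:185
  32:210  33:2369  34:1452  35:686  36:1466  37:1183  38:37  39:42
  40:1491  41:799  42:1663  43:1819  44:2271  45:516  46:517  47:1824
  48:1177  49:2367  50:1381
Giant step factor: 1307^(-51) ≡ 402 (mod 2543).
Scan 298·402^i mod 2543 for i = 0, 1, …:
  i=0: 298   i=1: 275   i=2: 1201   i=3: 2175
  i=4: 2101   i=5: 326   i=6: 1359   i=7: 2116
  i=8: 1270   i=9: 1940     …   i=44: 540
  i=45: 925
Match at i=45, j=24: x = 45·51 + 24 = 2319.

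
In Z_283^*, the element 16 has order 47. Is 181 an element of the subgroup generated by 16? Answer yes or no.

181 ∈ ⟨16⟩ iff 181^47 ≡ 1 (mod 283), since |⟨16⟩| = 47.
181^47 mod 283 = 1.
Since 1 = 1, 181 lies in the subgroup.

yes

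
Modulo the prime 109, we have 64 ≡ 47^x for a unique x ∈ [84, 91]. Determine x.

90

Compute 47^84 mod 109 = 38, then multiply by 47 repeatedly:
  47^84=38  47^85=42  47^86=12  47^87=19  47^88=21
  47^89=6  47^90=64
Found 64 at exponent 90.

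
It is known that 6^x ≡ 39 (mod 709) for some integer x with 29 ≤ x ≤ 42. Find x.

Compute 6^29 mod 709 = 39, then multiply by 6 repeatedly:
  6^29=39
Found 39 at exponent 29.

29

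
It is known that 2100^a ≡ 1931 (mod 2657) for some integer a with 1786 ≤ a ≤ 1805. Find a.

1801

Compute 2100^1786 mod 2657 = 1221, then multiply by 2100 repeatedly:
  2100^1786=1221  2100^1787=95  2100^1788=225  2100^1789=2211  2100^1790=1321
  2100^1791=192  2100^1792=1993  2100^1793=525  2100^1794=2502  2100^1795=1311
  2100^1796=448  2100^1797=222  2100^1798=1225  2100^1799=524  2100^1800=402
  2100^1801=1931
Found 1931 at exponent 1801.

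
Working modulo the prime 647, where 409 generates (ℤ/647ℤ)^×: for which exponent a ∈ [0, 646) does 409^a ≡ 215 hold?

395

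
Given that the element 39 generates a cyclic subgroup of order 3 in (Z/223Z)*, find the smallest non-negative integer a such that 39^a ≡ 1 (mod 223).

Successive powers of 39 modulo 223:
  39^0=1
So 39^0 ≡ 1 (mod 223), giving a = 0.

0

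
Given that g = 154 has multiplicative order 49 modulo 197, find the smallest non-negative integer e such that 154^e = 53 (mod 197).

16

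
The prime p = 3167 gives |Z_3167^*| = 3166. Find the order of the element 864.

The order of 864 must divide p − 1 = 3166 = 2 · 1583.
Divisors: 1, 2, 1583, 3166.
Check each in increasing order: 864^1 ≡ 864;  864^2 ≡ 2251;  864^1583 ≡ 1.
Smallest exponent giving 1 is 1583.

1583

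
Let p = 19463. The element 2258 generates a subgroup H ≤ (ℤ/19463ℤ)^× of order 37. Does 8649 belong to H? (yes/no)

yes

8649 ∈ ⟨2258⟩ iff 8649^37 ≡ 1 (mod 19463), since |⟨2258⟩| = 37.
8649^37 mod 19463 = 1.
Since 1 = 1, 8649 lies in the subgroup.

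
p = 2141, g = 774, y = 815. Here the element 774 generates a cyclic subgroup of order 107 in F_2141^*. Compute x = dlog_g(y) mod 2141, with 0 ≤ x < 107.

77

Baby-step giant-step with m = ceil(sqrt(107)) = 11.
Baby table (774^j mod 2141 for j=0..10):
  0:1  1:774  2:1737  3:2031  4:500  5:1620  6:1395  7:666
  8:1644  9:702  10:1675
Giant step factor: 774^(-11) ≡ 1868 (mod 2141).
Scan 815·1868^i mod 2141 for i = 0, 1, …:
  i=0: 815   i=1: 169   i=2: 965   i=3: 2039
  i=4: 13   i=5: 733   i=6: 1145   i=7: 1
Match at i=7, j=0: x = 7·11 + 0 = 77.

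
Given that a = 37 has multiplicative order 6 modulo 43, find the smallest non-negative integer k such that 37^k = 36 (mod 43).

2

Successive powers of 37 modulo 43:
  37^0=1  37^1=37  37^2=36
So 37^2 ≡ 36 (mod 43), giving k = 2.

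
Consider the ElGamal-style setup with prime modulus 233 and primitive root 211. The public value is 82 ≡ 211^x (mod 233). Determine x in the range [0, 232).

45

Baby-step giant-step with m = ceil(sqrt(232)) = 16.
Baby table (211^j mod 233 for j=0..15):
  0:1  1:211  2:18  3:70  4:91  5:95  6:7  7:79
  8:126  9:24  10:171  11:199  12:49  13:87  14:183  15:168
Giant step factor: 211^(-16) ≡ 51 (mod 233).
Scan 82·51^i mod 233 for i = 0, 1, …:
  i=0: 82   i=1: 221   i=2: 87
Match at i=2, j=13: x = 2·16 + 13 = 45.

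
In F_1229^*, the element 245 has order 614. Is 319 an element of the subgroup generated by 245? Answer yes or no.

yes

319 ∈ ⟨245⟩ iff 319^614 ≡ 1 (mod 1229), since |⟨245⟩| = 614.
319^614 mod 1229 = 1.
Since 1 = 1, 319 lies in the subgroup.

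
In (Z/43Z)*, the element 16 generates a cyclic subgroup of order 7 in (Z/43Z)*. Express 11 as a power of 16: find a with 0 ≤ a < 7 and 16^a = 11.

Successive powers of 16 modulo 43:
  16^0=1  16^1=16  16^2=41  16^3=11
So 16^3 ≡ 11 (mod 43), giving a = 3.

3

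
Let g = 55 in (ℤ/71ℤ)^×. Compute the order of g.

The order of 55 must divide p − 1 = 70 = 2 · 5 · 7.
Divisors: 1, 2, 5, 7, 10, 14, 35, 70.
Check each in increasing order: 55^1 ≡ 55;  55^2 ≡ 43;  55^5 ≡ 23;  55^7 ≡ 66;  55^10 ≡ 32;  55^14 ≡ 25;  55^35 ≡ 70;  55^70 ≡ 1.
Smallest exponent giving 1 is 70.

70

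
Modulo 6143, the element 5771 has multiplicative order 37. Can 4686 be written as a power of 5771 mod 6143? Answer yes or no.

4686 ∈ ⟨5771⟩ iff 4686^37 ≡ 1 (mod 6143), since |⟨5771⟩| = 37.
4686^37 mod 6143 = 1.
Since 1 = 1, 4686 lies in the subgroup.

yes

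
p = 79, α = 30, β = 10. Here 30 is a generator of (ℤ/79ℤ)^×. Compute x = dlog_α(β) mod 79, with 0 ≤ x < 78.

72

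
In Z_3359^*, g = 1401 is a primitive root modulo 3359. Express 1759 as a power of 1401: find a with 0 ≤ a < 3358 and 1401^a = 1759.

1029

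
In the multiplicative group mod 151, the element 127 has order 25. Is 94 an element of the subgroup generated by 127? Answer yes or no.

yes

94 ∈ ⟨127⟩ iff 94^25 ≡ 1 (mod 151), since |⟨127⟩| = 25.
94^25 mod 151 = 1.
Since 1 = 1, 94 lies in the subgroup.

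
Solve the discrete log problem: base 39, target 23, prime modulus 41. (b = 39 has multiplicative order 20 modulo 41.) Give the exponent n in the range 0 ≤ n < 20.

6

Successive powers of 39 modulo 41:
  39^0=1  39^1=39  39^2=4  39^3=33  39^4=16  39^5=9
  39^6=23
So 39^6 ≡ 23 (mod 41), giving n = 6.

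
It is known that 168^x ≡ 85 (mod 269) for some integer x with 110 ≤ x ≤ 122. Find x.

119

Compute 168^110 mod 269 = 203, then multiply by 168 repeatedly:
  168^110=203  168^111=210  168^112=41  168^113=163  168^114=215
  168^115=74  168^116=58  168^117=60  168^118=127  168^119=85
Found 85 at exponent 119.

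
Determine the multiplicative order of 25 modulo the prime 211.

35

The order of 25 must divide p − 1 = 210 = 2 · 3 · 5 · 7.
Divisors: 1, 2, 3, 5, 6, 7, 10, 14, 15, 21, 30, 35, 42, 70, 105, 210.
Check each in increasing order: 25^1 ≡ 25;  25^2 ≡ 203;  25^3 ≡ 11;  25^5 ≡ 123;  25^6 ≡ 121;  25^7 ≡ 71;  25^10 ≡ 148;  25^14 ≡ 188;  25^15 ≡ 58;  25^21 ≡ 55;  25^30 ≡ 199;  25^35 ≡ 1.
Smallest exponent giving 1 is 35.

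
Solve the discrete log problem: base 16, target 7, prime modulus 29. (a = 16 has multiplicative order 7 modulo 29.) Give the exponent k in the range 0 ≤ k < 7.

Successive powers of 16 modulo 29:
  16^0=1  16^1=16  16^2=24  16^3=7
So 16^3 ≡ 7 (mod 29), giving k = 3.

3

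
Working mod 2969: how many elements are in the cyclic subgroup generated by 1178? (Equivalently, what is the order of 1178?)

The order of 1178 must divide p − 1 = 2968 = 2^3 · 7 · 53.
Divisors: 1, 2, 4, 7, 8, 14, 28, 53, 56, 106, 212, 371, 424, 742, 1484, 2968.
Check each in increasing order: 1178^1 ≡ 1178;  1178^2 ≡ 1161;  1178^4 ≡ 2964;  1178^7 ≡ 2286;  1178^8 ≡ 25;  1178^14 ≡ 356;  1178^28 ≡ 2038;  1178^53 ≡ 116;  1178^56 ≡ 2782;  1178^106 ≡ 1580;  1178^212 ≡ 2440;  1178^371 ≡ 544;  1178^424 ≡ 755;  1178^742 ≡ 2005;  1178^1484 ≡ 2968;  1178^2968 ≡ 1.
Smallest exponent giving 1 is 2968.

2968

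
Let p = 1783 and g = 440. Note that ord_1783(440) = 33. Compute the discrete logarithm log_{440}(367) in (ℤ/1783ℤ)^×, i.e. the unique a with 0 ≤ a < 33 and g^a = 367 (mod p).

Successive powers of 440 modulo 1783:
  440^0=1  440^1=440  440^2=1036  440^3=1175  440^4=1713  440^5=1294
  440^6=583  440^7=1551  440^8=1334  440^9=353  440^10=199  440^11=193
  440^12=1119  440^13=252  440^14=334  440^15=754  440^16=122  440^17=190
  440^18=1582  440^19=710  440^20=375  440^21=964  440^22=1589  440^23=224
  440^24=495  440^25=274  440^26=1099  440^27=367
So 440^27 ≡ 367 (mod 1783), giving a = 27.

27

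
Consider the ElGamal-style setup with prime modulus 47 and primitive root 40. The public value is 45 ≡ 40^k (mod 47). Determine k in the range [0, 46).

25

Successive powers of 40 modulo 47:
  40^0=1  40^1=40  40^2=2  40^3=33  40^4=4  40^5=19
  40^6=8  40^7=38  40^8=16  40^9=29  40^10=32  40^11=11
  40^12=17  40^13=22  40^14=34  40^15=44  40^16=21  40^17=41
  40^18=42  40^19=35  40^20=37  40^21=23  40^22=27  40^23=46
  40^24=7  40^25=45
So 40^25 ≡ 45 (mod 47), giving k = 25.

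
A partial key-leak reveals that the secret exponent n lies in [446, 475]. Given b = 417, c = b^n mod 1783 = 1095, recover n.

Compute 417^446 mod 1783 = 197, then multiply by 417 repeatedly:
  417^446=197  417^447=131  417^448=1137  417^449=1634  417^450=272
  417^451=1095
Found 1095 at exponent 451.

451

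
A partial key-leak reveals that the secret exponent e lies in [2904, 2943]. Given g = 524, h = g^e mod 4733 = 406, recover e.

2941

Compute 524^2904 mod 4733 = 15, then multiply by 524 repeatedly:
  524^2904=15  524^2905=3127  524^2906=930  524^2907=4554  524^2908=864
  524^2909=3101  524^2910=1505  524^2911=2942  524^2912=3383  524^2913=2550
  524^2914=1494  524^2915=1911  524^2916=2701  524^2917=157  524^2918=1807
  524^2919=268  524^2920=3175  524^2921=2417  524^2922=2797  524^2923=3131
  524^2924=3026  524^2925=69  524^2926=3025  524^2927=4278  524^2928=2963
  524^2929=188  524^2930=3852  524^2931=2190  524^2932=2174  524^2933=3256
  524^2934=2264  524^2935=3086  524^2936=3111  524^2937=2012  524^2938=3562
  524^2939=1686  524^2940=3126  524^2941=406
Found 406 at exponent 2941.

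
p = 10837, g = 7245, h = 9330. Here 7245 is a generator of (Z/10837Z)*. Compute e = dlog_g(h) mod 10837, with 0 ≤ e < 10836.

Baby-step giant-step with m = ceil(sqrt(10836)) = 105.
Baby table (7245^j mod 10837 for j=0..104):
  0:1  1:7245  2:6434  3:4393  4:9853  5:1666  6:8589  7:1251
  8:3763  9:7880  10:1284  11:4434  12:3462  13:5372  14:4473  15:4255
  16:7047  17:2408  18:9227  19:6999  20:1432  21:3831  22:2038  23:5316
  24:10559  25:1572  26:10290  27:3327  28:2627  29:2843  30:7235  31:9843
  32:5075  33:9271  34:669  35:2766  36:2057  37:2090  38:2761  39:9180
  40:2431  41:2470  42:3263  43:4938  44:2873  45:7845  46:7797  47:6821
  48:1425  49:7301  50:348  51:7076  52:6610  53:747  54:4352  55:5407
  56:8797  57:1868  58:9084  59:479  60:2515  61:4178  62:1869  63:5492
  64:6913  65:6908  66:3194  67:3535  68:3244  69:8164  70:10671  71:237
  72:4819  73:7678  74:789  75:5206  76:4710  77:9074  78:3888  79:3197
  80:3596  81:872  82:10506  83:7719  84:5235  85:8912  86:594  87:1241
  88:7172  89:8562  90:702  91:3437  92:8476  93:6178  94:2800  95:9973
  96:4106  97:405  98:8235  99:4890  100:1897  101:2449  102:2836  103:10705
  104:8153
Giant step factor: 7245^(-105) ≡ 5933 (mod 10837).
Scan 9330·5933^i mod 10837 for i = 0, 1, …:
  i=0: 9330   i=1: 10331   i=2: 10588   i=3: 7352
  i=4: 491   i=5: 8787   i=6: 7301
Match at i=6, j=49: e = 6·105 + 49 = 679.

679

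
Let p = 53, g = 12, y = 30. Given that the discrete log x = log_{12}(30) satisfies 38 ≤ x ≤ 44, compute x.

39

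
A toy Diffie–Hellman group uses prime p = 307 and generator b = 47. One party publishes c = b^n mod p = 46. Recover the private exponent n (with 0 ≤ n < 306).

34

Baby-step giant-step with m = ceil(sqrt(306)) = 18.
Baby table (47^j mod 307 for j=0..17):
  0:1  1:47  2:60  3:57  4:223  5:43  6:179  7:124
  8:302  9:72  10:7  11:22  12:113  13:92  14:26  15:301
  16:25  17:254
Giant step factor: 47^(-18) ≡ 114 (mod 307).
Scan 46·114^i mod 307 for i = 0, 1, …:
  i=0: 46   i=1: 25
Match at i=1, j=16: n = 1·18 + 16 = 34.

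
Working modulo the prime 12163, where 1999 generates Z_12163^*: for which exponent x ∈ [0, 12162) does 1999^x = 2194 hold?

Baby-step giant-step with m = ceil(sqrt(12162)) = 111.
Baby table (1999^j mod 12163 for j=0..110):
  0:1  1:1999  2:6537  3:4401  4:3750  5:3842  6:5305  7:10722
  8:2072  9:6508  10:7245  11:8785  12:10006  13:6022  14:8771  15:6346
  16:11808  17:7972  18:2498  19:6672  20:6680  21:10509  22:1990  23:709
  24:6383  25:630  26:6581  27:7216  28:11629  29:2878  30:23  31:9488
  32:4395  33:3919  34:1109  35:3225  36:385  37:3346  38:11167  39:3728
  40:8516  41:7447  42:11204  43:4713  44:7125  45:2  46:3998  47:911
  48:8802  49:7500  50:7684  51:10610  52:9281  53:4144  54:853  55:2327
  56:5407  57:7849  58:12044  59:5379  60:529  61:11453  62:3781  63:4996
  64:1181  65:1197  66:8855  67:3980  68:1418  69:603  70:1260  71:999
  72:2269  73:11095  74:5756  75:46  76:6813  77:8790  78:7838  79:2218
  80:6450  81:770  82:6692  83:10171  84:7456  85:4869  86:2731  87:10245
  88:9426  89:2087  90:4  91:7996  92:1822  93:5441  94:2837  95:3205
  96:9057  97:6399  98:8288  99:1706  100:4654  101:10814  102:3535  103:11925
  104:10758  105:1058  106:10743  107:7562  108:9992  109:2362  110:2394
Giant step factor: 1999^(-111) ≡ 5359 (mod 12163).
Scan 2194·5359^i mod 12163 for i = 0, 1, …:
  i=0: 2194   i=1: 8188   i=2: 7551   i=3: 11671
  i=4: 2743   i=5: 6833   i=6: 7417   i=7: 11182
  i=8: 9400   i=9: 7617     …   i=89: 4884
  i=90: 10743
Match at i=90, j=106: x = 90·111 + 106 = 10096.

10096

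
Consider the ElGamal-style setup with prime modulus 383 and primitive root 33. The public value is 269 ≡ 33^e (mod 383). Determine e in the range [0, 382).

213

Baby-step giant-step with m = ceil(sqrt(382)) = 20.
Baby table (33^j mod 383 for j=0..19):
  0:1  1:33  2:323  3:318  4:153  5:70  6:12  7:13
  8:46  9:369  10:304  11:74  12:144  13:156  14:169  15:215
  16:201  17:122  18:196  19:340
Giant step factor: 33^(-20) ≡ 322 (mod 383).
Scan 269·322^i mod 383 for i = 0, 1, …:
  i=0: 269   i=1: 60   i=2: 170   i=3: 354
  i=4: 237   i=5: 97   i=6: 211   i=7: 151
  i=8: 364   i=9: 10   i=10: 156
Match at i=10, j=13: e = 10·20 + 13 = 213.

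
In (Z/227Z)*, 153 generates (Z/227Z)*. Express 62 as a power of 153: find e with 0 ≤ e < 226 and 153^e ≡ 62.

46

Baby-step giant-step with m = ceil(sqrt(226)) = 16.
Baby table (153^j mod 227 for j=0..15):
  0:1  1:153  2:28  3:198  4:103  5:96  6:160  7:191
  8:167  9:127  10:136  11:151  12:176  13:142  14:161  15:117
Giant step factor: 153^(-16) ≡ 78 (mod 227).
Scan 62·78^i mod 227 for i = 0, 1, …:
  i=0: 62   i=1: 69   i=2: 161
Match at i=2, j=14: e = 2·16 + 14 = 46.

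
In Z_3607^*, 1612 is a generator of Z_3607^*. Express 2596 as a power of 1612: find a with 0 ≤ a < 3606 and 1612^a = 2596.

3438

Baby-step giant-step with m = ceil(sqrt(3606)) = 61.
Baby table (1612^j mod 3607 for j=0..60):
  0:1  1:1612  2:1504  3:544  4:427  5:2994  6:162  7:1440
  8:1979  9:1560  10:641  11:1690  12:995  13:2432  14:3182  15:230
  16:2846  17:3255  18:2482  19:821  20:3290  21:1190  22:2963  23:688
  24:1707  25:3150  26:2751  27:1609  28:275  29:3246  30:2402  31:1713
  32:2001  33:954  34:1266  35:2837  36:3175  37:3374  38:3139  39:3054
  40:3100  41:1505  42:2156  43:1931  44:3538  45:589  46:827  47:2141
  48:3000  49:2620  50:3250  51:1636  52:515  53:570  54:2662  55:2421
  56:3485  57:1721  58:469  59:2165  60:2011
Giant step factor: 1612^(-61) ≡ 1111 (mod 3607).
Scan 2596·1111^i mod 3607 for i = 0, 1, …:
  i=0: 2596   i=1: 2163   i=2: 831   i=3: 3456
  i=4: 1768   i=5: 2040   i=6: 1244   i=7: 603
  i=8: 2638   i=9: 1934     …   i=55: 2087
  i=56: 2963
Match at i=56, j=22: a = 56·61 + 22 = 3438.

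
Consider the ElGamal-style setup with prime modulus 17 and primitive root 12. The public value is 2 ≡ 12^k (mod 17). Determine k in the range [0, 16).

6

Successive powers of 12 modulo 17:
  12^0=1  12^1=12  12^2=8  12^3=11  12^4=13  12^5=3
  12^6=2
So 12^6 ≡ 2 (mod 17), giving k = 6.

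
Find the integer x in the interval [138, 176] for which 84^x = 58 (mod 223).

Compute 84^138 mod 223 = 7, then multiply by 84 repeatedly:
  84^138=7  84^139=142  84^140=109  84^141=13  84^142=200
  84^143=75  84^144=56  84^145=21  84^146=203  84^147=104
  84^148=39  84^149=154  84^150=2  84^151=168  84^152=63
  84^153=163  84^154=89  84^155=117  84^156=16  84^157=6
  84^158=58
Found 58 at exponent 158.

158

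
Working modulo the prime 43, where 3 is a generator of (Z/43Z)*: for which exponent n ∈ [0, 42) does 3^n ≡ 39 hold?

33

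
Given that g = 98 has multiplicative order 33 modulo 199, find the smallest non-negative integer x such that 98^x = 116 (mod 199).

19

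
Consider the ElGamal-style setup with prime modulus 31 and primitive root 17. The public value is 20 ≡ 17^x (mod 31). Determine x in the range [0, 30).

14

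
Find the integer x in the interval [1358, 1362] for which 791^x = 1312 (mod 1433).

1360

Compute 791^1358 mod 1433 = 592, then multiply by 791 repeatedly:
  791^1358=592  791^1359=1114  791^1360=1312
Found 1312 at exponent 1360.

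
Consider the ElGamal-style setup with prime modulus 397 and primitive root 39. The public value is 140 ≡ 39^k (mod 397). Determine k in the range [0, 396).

Baby-step giant-step with m = ceil(sqrt(396)) = 20.
Baby table (39^j mod 397 for j=0..19):
  0:1  1:39  2:330  3:166  4:122  5:391  6:163  7:5
  8:195  9:62  10:36  11:213  12:367  13:21  14:25  15:181
  16:310  17:180  18:271  19:247
Giant step factor: 39^(-20) ≡ 121 (mod 397).
Scan 140·121^i mod 397 for i = 0, 1, …:
  i=0: 140   i=1: 266   i=2: 29   i=3: 333
  i=4: 196   i=5: 293   i=6: 120   i=7: 228
  i=8: 195
Match at i=8, j=8: k = 8·20 + 8 = 168.

168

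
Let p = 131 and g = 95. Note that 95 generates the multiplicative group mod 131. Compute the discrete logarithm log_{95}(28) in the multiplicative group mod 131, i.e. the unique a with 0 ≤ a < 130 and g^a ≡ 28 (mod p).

128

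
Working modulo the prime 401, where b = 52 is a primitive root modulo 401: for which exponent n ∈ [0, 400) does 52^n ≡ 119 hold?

95

Baby-step giant-step with m = ceil(sqrt(400)) = 20.
Baby table (52^j mod 401 for j=0..19):
  0:1  1:52  2:298  3:258  4:183  5:293  6:399  7:297
  8:206  9:286  10:35  11:216  12:4  13:208  14:390  15:230
  16:331  17:370  18:393  19:386
Giant step factor: 52^(-20) ≡ 237 (mod 401).
Scan 119·237^i mod 401 for i = 0, 1, …:
  i=0: 119   i=1: 133   i=2: 243   i=3: 248
  i=4: 230
Match at i=4, j=15: n = 4·20 + 15 = 95.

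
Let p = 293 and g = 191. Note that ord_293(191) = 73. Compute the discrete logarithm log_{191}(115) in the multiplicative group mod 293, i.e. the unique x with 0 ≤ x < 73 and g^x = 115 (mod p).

Baby-step giant-step with m = ceil(sqrt(73)) = 9.
Baby table (191^j mod 293 for j=0..8):
  0:1  1:191  2:149  3:38  4:226  5:95  6:272  7:91
  8:94
Giant step factor: 191^(-9) ≡ 123 (mod 293).
Scan 115·123^i mod 293 for i = 0, 1, …:
  i=0: 115   i=1: 81   i=2: 1
Match at i=2, j=0: x = 2·9 + 0 = 18.

18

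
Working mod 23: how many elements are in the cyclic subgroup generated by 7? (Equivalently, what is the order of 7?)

22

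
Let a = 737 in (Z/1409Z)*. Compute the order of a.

1408

The order of 737 must divide p − 1 = 1408 = 2^7 · 11.
Divisors: 1, 2, 4, 8, 11, 16, 22, 32, 44, 64, 88, 128, 176, 352, 704, 1408.
Check each in increasing order: 737^1 ≡ 737;  737^2 ≡ 704;  737^4 ≡ 1057;  737^8 ≡ 1321;  737^11 ≡ 21;  737^16 ≡ 699;  737^22 ≡ 441;  737^32 ≡ 1087;  737^44 ≡ 39;  737^64 ≡ 827;  737^88 ≡ 112;  737^128 ≡ 564;  737^176 ≡ 1272;  737^352 ≡ 452;  737^704 ≡ 1408;  737^1408 ≡ 1.
Smallest exponent giving 1 is 1408.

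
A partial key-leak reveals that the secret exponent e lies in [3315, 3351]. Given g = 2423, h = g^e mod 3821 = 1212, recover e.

3339

Compute 2423^3315 mod 3821 = 3689, then multiply by 2423 repeatedly:
  2423^3315=3689  2423^3316=1128  2423^3317=1129  2423^3318=3552  2423^3319=1604
  2423^3320=535  2423^3321=986  2423^3322=953  2423^3323=1235  2423^3324=562
  2423^3325=1450  2423^3326=1851  2423^3327=2940  2423^3328=1276  2423^3329=559
  2423^3330=1823  2423^3331=53  2423^3332=2326  2423^3333=3744  2423^3334=658
  2423^3335=977  2423^3336=2072  2423^3337=3483  2423^3338=2541  2423^3339=1212
Found 1212 at exponent 3339.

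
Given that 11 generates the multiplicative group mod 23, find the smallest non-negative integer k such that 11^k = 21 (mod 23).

Successive powers of 11 modulo 23:
  11^0=1  11^1=11  11^2=6  11^3=20  11^4=13  11^5=5
  11^6=9  11^7=7  11^8=8  11^9=19  11^10=2  11^11=22
  11^12=12  11^13=17  11^14=3  11^15=10  11^16=18  11^17=14
  11^18=16  11^19=15  11^20=4  11^21=21
So 11^21 ≡ 21 (mod 23), giving k = 21.

21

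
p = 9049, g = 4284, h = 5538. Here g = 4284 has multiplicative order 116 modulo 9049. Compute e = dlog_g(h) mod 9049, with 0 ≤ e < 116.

6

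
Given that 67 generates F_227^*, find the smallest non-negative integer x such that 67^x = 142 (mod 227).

Baby-step giant-step with m = ceil(sqrt(226)) = 16.
Baby table (67^j mod 227 for j=0..15):
  0:1  1:67  2:176  3:215  4:104  5:158  6:144  7:114
  8:147  9:88  10:221  11:52  12:79  13:72  14:57  15:187
Giant step factor: 67^(-16) ≡ 129 (mod 227).
Scan 142·129^i mod 227 for i = 0, 1, …:
  i=0: 142   i=1: 158
Match at i=1, j=5: x = 1·16 + 5 = 21.

21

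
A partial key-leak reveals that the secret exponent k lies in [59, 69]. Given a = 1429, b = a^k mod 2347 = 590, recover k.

63

Compute 1429^59 mod 2347 = 1869, then multiply by 1429 repeatedly:
  1429^59=1869  1429^60=2262  1429^61=579  1429^62=1247  1429^63=590
Found 590 at exponent 63.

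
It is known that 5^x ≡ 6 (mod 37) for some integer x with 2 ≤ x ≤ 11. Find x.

Compute 5^2 mod 37 = 25, then multiply by 5 repeatedly:
  5^2=25  5^3=14  5^4=33  5^5=17  5^6=11
  5^7=18  5^8=16  5^9=6
Found 6 at exponent 9.

9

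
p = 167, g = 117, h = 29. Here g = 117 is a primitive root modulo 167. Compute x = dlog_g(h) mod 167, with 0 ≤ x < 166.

134

Baby-step giant-step with m = ceil(sqrt(166)) = 13.
Baby table (117^j mod 167 for j=0..12):
  0:1  1:117  2:162  3:83  4:25  5:86  6:42  7:71
  8:124  9:146  10:48  11:105  12:94
Giant step factor: 117^(-13) ≡ 160 (mod 167).
Scan 29·160^i mod 167 for i = 0, 1, …:
  i=0: 29   i=1: 131   i=2: 85   i=3: 73
  i=4: 157   i=5: 70   i=6: 11   i=7: 90
  i=8: 38   i=9: 68   i=10: 25
Match at i=10, j=4: x = 10·13 + 4 = 134.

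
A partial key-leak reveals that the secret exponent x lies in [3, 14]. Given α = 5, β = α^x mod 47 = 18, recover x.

Compute 5^3 mod 47 = 31, then multiply by 5 repeatedly:
  5^3=31  5^4=14  5^5=23  5^6=21  5^7=11
  5^8=8  5^9=40  5^10=12  5^11=13  5^12=18
Found 18 at exponent 12.

12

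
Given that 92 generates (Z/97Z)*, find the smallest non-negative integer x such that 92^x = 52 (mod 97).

45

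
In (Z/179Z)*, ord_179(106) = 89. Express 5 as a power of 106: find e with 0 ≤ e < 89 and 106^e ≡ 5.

77

Baby-step giant-step with m = ceil(sqrt(89)) = 10.
Baby table (106^j mod 179 for j=0..9):
  0:1  1:106  2:138  3:129  4:70  5:81  6:173  7:80
  8:67  9:121
Giant step factor: 106^(-10) ≡ 153 (mod 179).
Scan 5·153^i mod 179 for i = 0, 1, …:
  i=0: 5   i=1: 49   i=2: 158   i=3: 9
  i=4: 124   i=5: 177   i=6: 52   i=7: 80
Match at i=7, j=7: e = 7·10 + 7 = 77.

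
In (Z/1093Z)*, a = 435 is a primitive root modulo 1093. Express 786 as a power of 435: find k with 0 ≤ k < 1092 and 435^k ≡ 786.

761

Baby-step giant-step with m = ceil(sqrt(1092)) = 34.
Baby table (435^j mod 1093 for j=0..33):
  0:1  1:435  2:136  3:138  4:1008  5:187  6:463  7:293
  8:667  9:500  10:1086  11:234  12:141  13:127  14:595  15:877
  16:38  17:135  18:796  19:872  20:49  21:548  22:106  23:204
  24:207  25:419  26:827  27:148  28:986  29:454  30:750  31:536
  32:351  33:758
Giant step factor: 435^(-34) ≡ 175 (mod 1093).
Scan 786·175^i mod 1093 for i = 0, 1, …:
  i=0: 786   i=1: 925   i=2: 111   i=3: 844
  i=4: 145   i=5: 236   i=6: 859   i=7: 584
  i=8: 551   i=9: 241     …   i=21: 694
  i=22: 127
Match at i=22, j=13: k = 22·34 + 13 = 761.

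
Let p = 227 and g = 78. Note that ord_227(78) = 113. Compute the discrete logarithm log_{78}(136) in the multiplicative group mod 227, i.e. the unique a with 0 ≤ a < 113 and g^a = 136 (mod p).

70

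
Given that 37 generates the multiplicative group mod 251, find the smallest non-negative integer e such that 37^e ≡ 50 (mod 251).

Baby-step giant-step with m = ceil(sqrt(250)) = 16.
Baby table (37^j mod 251 for j=0..15):
  0:1  1:37  2:114  3:202  4:195  5:187  6:142  7:234
  8:124  9:70  10:80  11:199  12:84  13:96  14:38  15:151
Giant step factor: 37^(-16) ≡ 112 (mod 251).
Scan 50·112^i mod 251 for i = 0, 1, …:
  i=0: 50   i=1: 78   i=2: 202
Match at i=2, j=3: e = 2·16 + 3 = 35.

35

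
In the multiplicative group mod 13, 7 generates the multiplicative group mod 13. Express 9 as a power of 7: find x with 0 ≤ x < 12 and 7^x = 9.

4

Successive powers of 7 modulo 13:
  7^0=1  7^1=7  7^2=10  7^3=5  7^4=9
So 7^4 ≡ 9 (mod 13), giving x = 4.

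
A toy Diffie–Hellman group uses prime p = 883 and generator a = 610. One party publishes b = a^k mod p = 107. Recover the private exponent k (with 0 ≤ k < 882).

Baby-step giant-step with m = ceil(sqrt(882)) = 30.
Baby table (610^j mod 883 for j=0..29):
  0:1  1:610  2:357  3:552  4:297  5:155  6:69  7:589
  8:792  9:119  10:184  11:99  12:346  13:23  14:785  15:264
  16:334  17:650  18:33  19:704  20:302  21:556  22:88  23:700
  24:511  25:11  26:529  27:395  28:774  29:618
Giant step factor: 610^(-30) ≡ 579 (mod 883).
Scan 107·579^i mod 883 for i = 0, 1, …:
  i=0: 107   i=1: 143   i=2: 678   i=3: 510
  i=4: 368   i=5: 269   i=6: 343   i=7: 805
  i=8: 754   i=9: 364     …   i=13: 765
  i=14: 552
Match at i=14, j=3: k = 14·30 + 3 = 423.

423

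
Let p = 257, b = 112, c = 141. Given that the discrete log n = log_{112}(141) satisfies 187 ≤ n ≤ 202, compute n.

198

Compute 112^187 mod 257 = 63, then multiply by 112 repeatedly:
  112^187=63  112^188=117  112^189=254  112^190=178  112^191=147
  112^192=16  112^193=250  112^194=244  112^195=86  112^196=123
  112^197=155  112^198=141
Found 141 at exponent 198.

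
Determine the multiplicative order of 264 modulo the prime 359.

The order of 264 must divide p − 1 = 358 = 2 · 179.
Divisors: 1, 2, 179, 358.
Check each in increasing order: 264^1 ≡ 264;  264^2 ≡ 50;  264^179 ≡ 1.
Smallest exponent giving 1 is 179.

179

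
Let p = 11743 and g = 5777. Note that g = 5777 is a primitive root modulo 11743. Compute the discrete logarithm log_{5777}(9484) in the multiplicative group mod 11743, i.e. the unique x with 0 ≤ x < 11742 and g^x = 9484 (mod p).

10484

Baby-step giant-step with m = ceil(sqrt(11742)) = 109.
Baby table (5777^j mod 11743 for j=0..108):
  0:1  1:5777  2:123  3:5991  4:3386  5:8827  6:5473  7:5365
  8:3828  9:2287  10:1124  11:11212  12:9079  13:5145  14:1132  15:10456
  16:10063  17:6101  18:4734  19:10614  20:6875  21:2049  22:129  23:5424
  24:4124  25:9544  26:2303  27:11355  28:1437  29:10991  30:606  31:1448
  32:4080  33:1959  34:8634  35:6097  36:5112  37:10122  38:6397  39:248
  40:50  41:7018  42:6150  43:5975  44:4898  45:6859  46:3561  47:9904
  48:3512  49:8663  50:9228  51:8679  52:7716  53:10647  54:9628  55:6108
  56:9944  57:11475  58:1840  59:2265  60:3203  61:8506  62:6450  63:1111
  64:6569  65:7480  66:9463  67:4086  68:1392  69:9372  70:6814  71:1942
  72:4369  73:4006  74:8952  75:11275  76:8997  77:1151  78:2789  79:657
  80:2500  81:10353  82:2182  83:5175  84:10040  85:2403  86:1905  87:1994
  88:11198  89:10402  90:3423  91:11202  92:10024  93:3915  94:11680  95:82
  96:3994  97:10086  98:9799  99:7563  100:7491  101:2552  102:5439  103:8578
  104:11389  105:9967  106:3430  107:4669  108:10885
Giant step factor: 5777^(-109) ≡ 11397 (mod 11743).
Scan 9484·11397^i mod 11743 for i = 0, 1, …:
  i=0: 9484   i=1: 6576   i=2: 2846   i=3: 1696
  i=4: 334   i=5: 1866   i=6: 229   i=7: 2967
  i=8: 6802   i=9: 6851     …   i=95: 3408
  i=96: 6875
Match at i=96, j=20: x = 96·109 + 20 = 10484.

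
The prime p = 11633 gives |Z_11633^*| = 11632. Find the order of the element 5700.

The order of 5700 must divide p − 1 = 11632 = 2^4 · 727.
Divisors: 1, 2, 4, 8, 16, 727, 1454, 2908, 5816, 11632.
Check each in increasing order: 5700^1 ≡ 5700;  5700^2 ≡ 10664;  5700^4 ≡ 8321;  5700^8 ≡ 11058;  5700^16 ≡ 4901;  5700^727 ≡ 2406;  5700^1454 ≡ 7235;  5700^2908 ≡ 8358;  5700^5816 ≡ 11632;  5700^11632 ≡ 1.
Smallest exponent giving 1 is 11632.

11632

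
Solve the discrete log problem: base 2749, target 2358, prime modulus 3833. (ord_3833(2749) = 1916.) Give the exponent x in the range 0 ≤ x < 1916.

705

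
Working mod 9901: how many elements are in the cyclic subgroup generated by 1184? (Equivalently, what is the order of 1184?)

4950

The order of 1184 must divide p − 1 = 9900 = 2^2 · 3^2 · 5^2 · 11.
Divisors: 1, 2, 3, 4, 5, 6, 9, 10, 11, 12, 15, 18, 20, 22, 25, 30, 33, 36, 44, 45, 50, 55, 60, 66, 75, 90, 99, 100, 110, 132, 150, 165, 180, 198, 220, 225, 275, 300, 330, 396, 450, 495, 550, 660, 825, 900, 990, 1100, 1650, 1980, 2475, 3300, 4950, 9900.
Check each in increasing order: 1184^1 ≡ 1184;  1184^2 ≡ 5815;  1184^3 ≡ 3765;  1184^4 ≡ 2310;  1184^5 ≡ 2364;  1184^6 ≡ 6894;  1184^9 ≡ 5389;  1184^10 ≡ 4332;  1184^11 ≡ 370;  1184^12 ≡ 2436;  1184^15 ≡ 3214;  1184^18 ≡ 1688;  1184^20 ≡ 3829;  1184^22 ≡ 8187;  1184^25 ≡ 2242;  1184^30 ≡ 3053;  1184^33 ≡ 9385;  1184^36 ≡ 7757;  1184^44 ≡ 7100;  1184^45 ≡ 451;  1184^50 ≡ 6757;  1184^55 ≡ 3235;  1184^60 ≡ 3968;  1184^66 ≡ 8830;  1184^75 ≡ 664;  1184^90 ≡ 5381;  1184^99 ≡ 8081;  1184^100 ≡ 3538;  1184^110 ≡ 9769;  1184^132 ≡ 8426;  1184^150 ≡ 5252;  1184^165 ≡ 8624;  1184^180 ≡ 4637;  1184^198 ≡ 5466;  1184^220 ≡ 7523;  1184^225 ≡ 2176;  1184^275 ≡ 247;  1184^300 ≡ 9219;  1184^330 ≡ 6965;  1184^396 ≡ 5839;  1184^450 ≡ 2298;  1184^495 ≡ 6694;  1184^550 ≡ 1603;  1184^660 ≡ 6226;  1184^825 ≡ 9802;  1184^900 ≡ 3571;  1184^990 ≡ 7611;  1184^1100 ≡ 5250;  1184^1650 ≡ 9801;  1184^1980 ≡ 6471;  1184^2475 ≡ 9900;  1184^3300 ≡ 99;  1184^4950 ≡ 1.
Smallest exponent giving 1 is 4950.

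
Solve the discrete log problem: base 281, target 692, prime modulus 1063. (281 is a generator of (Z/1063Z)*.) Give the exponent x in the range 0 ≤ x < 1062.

Baby-step giant-step with m = ceil(sqrt(1062)) = 33.
Baby table (281^j mod 1063 for j=0..32):
  0:1  1:281  2:299  3:42  4:109  5:865  6:701  7:326
  8:188  9:741  10:936  11:455  12:295  13:1044  14:1039  15:697
  16:265  17:55  18:573  19:500  20:184  21:680  22:803  23:287
  24:922  25:773  26:361  27:456  28:576  29:280  30:18  31:806
  32:67
Giant step factor: 281^(-33) ≡ 277 (mod 1063).
Scan 692·277^i mod 1063 for i = 0, 1, …:
  i=0: 692   i=1: 344   i=2: 681   i=3: 486
  i=4: 684   i=5: 254   i=6: 200   i=7: 124
  i=8: 332   i=9: 546     …   i=26: 324
  i=27: 456
Match at i=27, j=27: x = 27·33 + 27 = 918.

918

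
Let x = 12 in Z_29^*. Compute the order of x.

The order of 12 must divide p − 1 = 28 = 2^2 · 7.
Divisors: 1, 2, 4, 7, 14, 28.
Check each in increasing order: 12^1 ≡ 12;  12^2 ≡ 28;  12^4 ≡ 1.
Smallest exponent giving 1 is 4.

4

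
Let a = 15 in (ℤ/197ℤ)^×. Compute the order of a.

The order of 15 must divide p − 1 = 196 = 2^2 · 7^2.
Divisors: 1, 2, 4, 7, 14, 28, 49, 98, 196.
Check each in increasing order: 15^1 ≡ 15;  15^2 ≡ 28;  15^4 ≡ 193;  15^7 ≡ 93;  15^14 ≡ 178;  15^28 ≡ 164;  15^49 ≡ 196;  15^98 ≡ 1.
Smallest exponent giving 1 is 98.

98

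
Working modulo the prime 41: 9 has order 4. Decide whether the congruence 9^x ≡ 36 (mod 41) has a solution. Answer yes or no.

⟨9⟩ has order 4; its elements mod 41 are {1, 9, 32, 40}.
36 is not in this set.

no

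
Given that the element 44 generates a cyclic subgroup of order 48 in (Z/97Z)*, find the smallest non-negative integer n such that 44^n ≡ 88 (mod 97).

Baby-step giant-step with m = ceil(sqrt(48)) = 7.
Baby table (44^j mod 97 for j=0..6):
  0:1  1:44  2:93  3:18  4:16  5:25  6:33
Giant step factor: 44^(-7) ≡ 32 (mod 97).
Scan 88·32^i mod 97 for i = 0, 1, …:
  i=0: 88   i=1: 3   i=2: 96   i=3: 65
  i=4: 43   i=5: 18
Match at i=5, j=3: n = 5·7 + 3 = 38.

38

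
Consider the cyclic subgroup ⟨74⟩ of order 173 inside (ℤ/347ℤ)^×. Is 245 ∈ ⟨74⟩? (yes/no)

no

245 ∈ ⟨74⟩ iff 245^173 ≡ 1 (mod 347), since |⟨74⟩| = 173.
245^173 mod 347 = 346.
Since 346 ≠ 1, 245 does not lie in the subgroup.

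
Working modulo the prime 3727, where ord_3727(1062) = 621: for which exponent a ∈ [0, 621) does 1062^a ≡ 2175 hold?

Baby-step giant-step with m = ceil(sqrt(621)) = 25.
Baby table (1062^j mod 3727 for j=0..24):
  0:1  1:1062  2:2290  3:1976  4:211  5:462  6:2407  7:3239
  8:3524  9:580  10:1005  11:1388  12:1891  13:3116  14:3343  15:2162
  16:212  17:1524  18:970  19:1488  20:8  21:1042  22:3412  23:900
  24:1688
Giant step factor: 1062^(-25) ≡ 1082 (mod 3727).
Scan 2175·1082^i mod 3727 for i = 0, 1, …:
  i=0: 2175   i=1: 1613   i=2: 1030   i=3: 87
  i=4: 959   i=5: 1532   i=6: 2836   i=7: 1231
  i=8: 1403   i=9: 1157   i=10: 3329   i=11: 1696
  i=12: 1388
Match at i=12, j=11: a = 12·25 + 11 = 311.

311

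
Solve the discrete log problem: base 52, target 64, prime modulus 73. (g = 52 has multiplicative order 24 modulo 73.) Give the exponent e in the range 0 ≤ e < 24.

16

Successive powers of 52 modulo 73:
  52^0=1  52^1=52  52^2=3  52^3=10  52^4=9  52^5=30
  52^6=27  52^7=17  52^8=8  52^9=51  52^10=24  52^11=7
  52^12=72  52^13=21  52^14=70  52^15=63  52^16=64
So 52^16 ≡ 64 (mod 73), giving e = 16.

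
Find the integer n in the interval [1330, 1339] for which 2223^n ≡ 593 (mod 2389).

1332

Compute 2223^1330 mod 2389 = 818, then multiply by 2223 repeatedly:
  2223^1330=818  2223^1331=385  2223^1332=593
Found 593 at exponent 1332.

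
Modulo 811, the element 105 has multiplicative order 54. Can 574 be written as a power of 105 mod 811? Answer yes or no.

no

574 ∈ ⟨105⟩ iff 574^54 ≡ 1 (mod 811), since |⟨105⟩| = 54.
574^54 mod 811 = 339.
Since 339 ≠ 1, 574 does not lie in the subgroup.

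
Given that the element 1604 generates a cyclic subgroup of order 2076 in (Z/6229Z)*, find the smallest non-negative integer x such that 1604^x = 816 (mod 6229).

1437

Baby-step giant-step with m = ceil(sqrt(2076)) = 46.
Baby table (1604^j mod 6229 for j=0..45):
  0:1  1:1604  2:239  3:3387  4:1060  5:5952  6:4180  7:2316
  8:2380  9:5372  10:1981  11:734  12:55  13:1014  14:687  15:5644
  16:2239  17:3452  18:5656  19:2800  20:91  21:2697  22:3062  23:2996
  24:3025  25:5938  26:411  27:5199  28:4794  29:2990  30:5859  31:4504
  32:5005  33:5068  34:227  35:2826  36:4421  37:2682  38:3918  39:5640
  40:2052  41:2496  42:4566  43:4789  44:1199  45:4664
Giant step factor: 1604^(-46) ≡ 3922 (mod 6229).
Scan 816·3922^i mod 6229 for i = 0, 1, …:
  i=0: 816   i=1: 4875   i=2: 2949   i=3: 4954
  i=4: 1337   i=5: 5125   i=6: 5496   i=7: 2972
  i=8: 1725   i=9: 756     …   i=30: 1131
  i=31: 734
Match at i=31, j=11: x = 31·46 + 11 = 1437.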